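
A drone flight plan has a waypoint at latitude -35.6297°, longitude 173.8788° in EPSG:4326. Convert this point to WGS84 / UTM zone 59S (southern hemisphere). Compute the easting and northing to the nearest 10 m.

E 760700 m, N 6053300 m

Zone 59 central meridian λ₀ = 6×59 − 183 = 171°; Δλ = +2.8788°.
Transverse Mercator on WGS84 with k₀ = 0.9996 gives E = 760702.464 m, N = 6053304.742 m.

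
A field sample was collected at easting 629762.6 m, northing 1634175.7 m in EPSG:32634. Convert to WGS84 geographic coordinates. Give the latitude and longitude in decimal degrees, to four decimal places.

Zone 34N: λ₀ = 21°, k₀ = 0.9996, false easting 500000 m.
Meridian distance M = (N − FN)/k₀ = 1634829.6 m.
Inverse transverse Mercator on WGS84 gives φ = 14.77850040°, λ = 22.20569991°.

lat 14.7785°, lon 22.2057°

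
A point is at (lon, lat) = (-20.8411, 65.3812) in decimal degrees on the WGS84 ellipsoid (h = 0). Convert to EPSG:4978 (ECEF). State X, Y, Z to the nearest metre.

X 2490051 m, Y -947926 m, Z 5775544 m

WGS84: a = 6378137 m, e² = 0.006694380; N(φ) = a/√(1−e²sin²φ) = 6395854.551 m.
X = (N+h)·cosφ·cosλ = 2490050.937 m; Y = (N+h)·cosφ·sinλ = -947926.107 m; Z = (N(1−e²)+h)·sinφ = 5775543.720 m.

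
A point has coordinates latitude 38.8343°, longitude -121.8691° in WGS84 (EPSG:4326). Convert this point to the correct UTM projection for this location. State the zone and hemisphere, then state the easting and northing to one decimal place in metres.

Longitude -121.8691° lies in the 6° band [-126°, -120°), giving zone 10; latitude is north of the equator, so 10N.
Zone 10 central meridian λ₀ = 6×10 − 183 = -123°; Δλ = +1.1309°.
Transverse Mercator on WGS84 with k₀ = 0.9996 gives E = 598155.984 m, N = 4298996.423 m.

Zone 10N: E 598156.0 m, N 4298996.4 m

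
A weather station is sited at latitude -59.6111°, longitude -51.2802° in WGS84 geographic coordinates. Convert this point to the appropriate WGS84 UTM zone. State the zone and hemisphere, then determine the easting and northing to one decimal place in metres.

Longitude -51.2802° lies in the 6° band [-54°, -48°), giving zone 22; latitude is south of the equator, so 22S.
Zone 22 central meridian λ₀ = 6×22 − 183 = -51°; Δλ = -0.2802°.
Transverse Mercator on WGS84 with k₀ = 0.9996 gives E = 484188.059 m, N = 3391865.077 m.

Zone 22S: E 484188.1 m, N 3391865.1 m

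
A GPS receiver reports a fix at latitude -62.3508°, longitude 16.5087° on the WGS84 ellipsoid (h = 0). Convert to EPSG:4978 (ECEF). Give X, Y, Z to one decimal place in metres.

WGS84: a = 6378137 m, e² = 0.006694380; N(φ) = a/√(1−e²sin²φ) = 6394954.674 m.
X = (N+h)·cosφ·cosλ = 2845287.019 m; Y = (N+h)·cosφ·sinλ = 843282.380 m; Z = (N(1−e²)+h)·sinφ = -5626763.9495 m.

X 2845287.0 m, Y 843282.4 m, Z -5626763.9 m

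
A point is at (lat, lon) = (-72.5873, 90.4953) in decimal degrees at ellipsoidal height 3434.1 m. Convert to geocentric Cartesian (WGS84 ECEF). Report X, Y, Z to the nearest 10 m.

WGS84: a = 6378137 m, e² = 0.006694380; N(φ) = a/√(1−e²sin²φ) = 6397663.310 m.
X = (N+h)·cosφ·cosλ = -16558.928 m; Y = (N+h)·cosφ·sinλ = 1915471.541 m; Z = (N(1−e²)+h)·sinφ = -6066895.116 m.

X -16560 m, Y 1915470 m, Z -6066900 m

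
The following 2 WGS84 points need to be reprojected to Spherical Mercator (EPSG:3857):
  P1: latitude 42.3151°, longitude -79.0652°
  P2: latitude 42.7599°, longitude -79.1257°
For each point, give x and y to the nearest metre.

P1: x -8801498 m, y 5208297 m; P2: x -8808233 m, y 5275497 m

Web Mercator: x = R·λ, y = R·ln tan(π/4+φ/2), R = 6378137 m.
P1 (42.3151°, -79.0652°) → (-8801497.803, 5208297.386) m.
P2 (42.7599°, -79.1257°) → (-8808232.633, 5275497.292) m.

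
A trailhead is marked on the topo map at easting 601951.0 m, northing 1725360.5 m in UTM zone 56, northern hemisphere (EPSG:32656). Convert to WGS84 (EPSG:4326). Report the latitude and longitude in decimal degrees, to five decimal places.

lat 15.60400°, lon 153.95100°

Zone 56N: λ₀ = 153°, k₀ = 0.9996, false easting 500000 m.
Meridian distance M = (N − FN)/k₀ = 1726050.9 m.
Inverse transverse Mercator on WGS84 gives φ = 15.60400029°, λ = 153.95100002°.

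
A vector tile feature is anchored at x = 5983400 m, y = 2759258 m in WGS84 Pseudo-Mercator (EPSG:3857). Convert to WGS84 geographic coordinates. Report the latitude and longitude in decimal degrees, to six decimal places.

R = 6378137 m. λ = x/R = 53.74979671°.
φ = 2·arctan(exp(y/R)) − 90° = 2·arctan(1.54128) − 90° = 24.04799828°.

lat 24.047998°, lon 53.749797°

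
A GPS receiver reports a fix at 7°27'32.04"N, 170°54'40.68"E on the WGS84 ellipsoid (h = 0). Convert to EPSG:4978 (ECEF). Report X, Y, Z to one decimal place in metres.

X -6245118.9 m, Y 999042.8 m, Z 822481.2 m

WGS84: a = 6378137 m, e² = 0.006694380; N(φ) = a/√(1−e²sin²φ) = 6378496.799 m.
X = (N+h)·cosφ·cosλ = -6245118.949 m; Y = (N+h)·cosφ·sinλ = 999042.751 m; Z = (N(1−e²)+h)·sinφ = 822481.231 m.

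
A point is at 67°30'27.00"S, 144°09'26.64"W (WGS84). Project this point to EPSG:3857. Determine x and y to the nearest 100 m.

x -16047500 m, y -10302200 m

Web Mercator is spherical with R = a = 6378137 m.
x = R·λ = 6378137 × -2.516021271 = -16047528.362 m.
y = R·ln tan(π/4 + φ/2) = 6378137 × -1.615233028 = -10302177.537 m.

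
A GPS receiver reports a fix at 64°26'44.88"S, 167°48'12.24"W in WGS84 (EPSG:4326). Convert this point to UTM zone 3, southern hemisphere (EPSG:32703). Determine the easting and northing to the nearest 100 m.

Zone 3 central meridian λ₀ = 6×3 − 183 = -165°; Δλ = -2.8034°.
Transverse Mercator on WGS84 with k₀ = 0.9996 gives E = 365102.236 m, N = 2850329.423 m.

E 365100 m, N 2850300 m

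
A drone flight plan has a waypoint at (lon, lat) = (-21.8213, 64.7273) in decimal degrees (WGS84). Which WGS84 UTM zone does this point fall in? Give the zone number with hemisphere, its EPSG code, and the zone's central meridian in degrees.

UTM zone = ⌊(λ + 180)/6⌋ + 1; -21.8213° ∈ [-24°, -18°) → zone 27.
Hemisphere: N (φ ≥ 0).
Central meridian λ₀ = 6×27 − 183 = -21°.
EPSG code: 32627.

Zone 27N (EPSG:32627), central meridian -21°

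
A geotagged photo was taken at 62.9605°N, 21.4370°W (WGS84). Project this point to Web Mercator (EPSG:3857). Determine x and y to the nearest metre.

x -2386356 m, y 9090572 m

Web Mercator is spherical with R = a = 6378137 m.
x = R·λ = 6378137 × -0.374146232 = -2386355.924 m.
y = R·ln tan(π/4 + φ/2) = 6378137 × 1.425270728 = 9090571.964 m.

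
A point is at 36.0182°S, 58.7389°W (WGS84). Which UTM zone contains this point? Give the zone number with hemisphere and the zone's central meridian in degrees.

UTM zone = ⌊(λ + 180)/6⌋ + 1; -58.7389° ∈ [-60°, -54°) → zone 21.
Hemisphere: S (φ < 0).
Central meridian λ₀ = 6×21 − 183 = -57°.

Zone 21S, central meridian -57°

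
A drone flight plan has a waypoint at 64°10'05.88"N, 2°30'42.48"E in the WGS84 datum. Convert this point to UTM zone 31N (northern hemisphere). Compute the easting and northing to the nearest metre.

Zone 31 central meridian λ₀ = 6×31 − 183 = 3°; Δλ = -0.4882°.
Transverse Mercator on WGS84 with k₀ = 0.9996 gives E = 476264.987 m, N = 7115859.530 m.

E 476265 m, N 7115860 m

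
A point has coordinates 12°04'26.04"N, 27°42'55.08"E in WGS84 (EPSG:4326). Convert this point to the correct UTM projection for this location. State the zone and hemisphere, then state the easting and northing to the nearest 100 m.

Zone 35N: E 577800 m, N 1334800 m

Longitude 27.7153° lies in the 6° band [24°, 30°), giving zone 35; latitude is north of the equator, so 35N.
Zone 35 central meridian λ₀ = 6×35 − 183 = 27°; Δλ = +0.7153°.
Transverse Mercator on WGS84 with k₀ = 0.9996 gives E = 577847.490 m, N = 1334827.024 m.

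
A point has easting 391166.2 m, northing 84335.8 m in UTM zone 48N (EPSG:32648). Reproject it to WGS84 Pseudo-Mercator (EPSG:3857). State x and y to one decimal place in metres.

x 11579664.9 m, y 84928.2 m

Unproject from UTM 48N (λ₀ = 105°) → φ = 0.76290007°, λ = 104.02189980°.
Web Mercator (R = 6378137 m): x = 11579664.917 m, y = 84928.157 m.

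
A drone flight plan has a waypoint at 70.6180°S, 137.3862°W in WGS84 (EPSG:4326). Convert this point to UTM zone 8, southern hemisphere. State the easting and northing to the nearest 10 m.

E 411640 m, N 2163470 m

Zone 8 central meridian λ₀ = 6×8 − 183 = -135°; Δλ = -2.3862°.
Transverse Mercator on WGS84 with k₀ = 0.9996 gives E = 411638.106 m, N = 2163470.685 m.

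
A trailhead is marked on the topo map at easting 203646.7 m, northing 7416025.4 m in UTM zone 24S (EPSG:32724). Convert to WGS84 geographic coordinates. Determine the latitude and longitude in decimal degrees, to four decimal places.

Zone 24S: λ₀ = -39°, k₀ = 0.9996, false easting 500000 m, false northing 10000000 m.
Meridian distance M = (N − FN)/k₀ = -2585008.6 m.
Inverse transverse Mercator on WGS84 gives φ = -23.33860037°, λ = -41.89820028°.

lat -23.3386°, lon -41.8982°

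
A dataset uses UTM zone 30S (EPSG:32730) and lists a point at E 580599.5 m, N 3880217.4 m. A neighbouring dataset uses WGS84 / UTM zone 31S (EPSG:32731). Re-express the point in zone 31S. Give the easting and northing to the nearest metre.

UTM 30S → geographic: φ = -55.21799992°, λ = -1.73309934°.
UTM 31S (λ₀ = 3°) forward: E = 198994.047 m, N = 3870728.313 m.

E 198994 m, N 3870728 m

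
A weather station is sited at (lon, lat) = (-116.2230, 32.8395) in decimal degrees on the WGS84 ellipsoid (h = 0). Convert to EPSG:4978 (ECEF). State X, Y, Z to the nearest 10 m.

WGS84: a = 6378137 m, e² = 0.006694380; N(φ) = a/√(1−e²sin²φ) = 6384424.461 m.
X = (N+h)·cosφ·cosλ = -2370234.798 m; Y = (N+h)·cosφ·sinλ = -4812075.968 m; Z = (N(1−e²)+h)·sinφ = 3439016.800 m.

X -2370230 m, Y -4812080 m, Z 3439020 m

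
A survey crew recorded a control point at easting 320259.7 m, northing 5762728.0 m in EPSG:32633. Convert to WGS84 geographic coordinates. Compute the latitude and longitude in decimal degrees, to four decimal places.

Zone 33N: λ₀ = 15°, k₀ = 0.9996, false easting 500000 m.
Meridian distance M = (N − FN)/k₀ = 5765034.0 m.
Inverse transverse Mercator on WGS84 gives φ = 51.98610000°, λ = 12.38239942°.

lat 51.9861°, lon 12.3824°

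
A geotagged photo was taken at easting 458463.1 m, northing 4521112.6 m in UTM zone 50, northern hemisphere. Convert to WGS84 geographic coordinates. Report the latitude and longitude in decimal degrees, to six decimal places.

Zone 50N: λ₀ = 117°, k₀ = 0.9996, false easting 500000 m.
Meridian distance M = (N − FN)/k₀ = 4522921.8 m.
Inverse transverse Mercator on WGS84 gives φ = 40.84000015°, λ = 116.50730048°.

lat 40.840000°, lon 116.507300°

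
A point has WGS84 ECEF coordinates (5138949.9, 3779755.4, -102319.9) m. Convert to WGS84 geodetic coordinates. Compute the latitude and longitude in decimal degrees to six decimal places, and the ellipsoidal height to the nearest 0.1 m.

λ = atan2(Y, X) = 36.33489962°; p = √(X²+Y²) = 6379291.3 m.
Bowring's method on WGS84 (a = 6378137 m, b = 6356752.314 m) gives φ = -0.92510018°, h = 1980.307 m.

lat -0.925100°, lon 36.334900°, h 1980.3 m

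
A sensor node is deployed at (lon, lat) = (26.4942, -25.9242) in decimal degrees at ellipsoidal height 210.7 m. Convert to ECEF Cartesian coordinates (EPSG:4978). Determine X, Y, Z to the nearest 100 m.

X 5137400 m, Y 2560700 m, Z -2771600 m

WGS84: a = 6378137 m, e² = 0.006694380; N(φ) = a/√(1−e²sin²φ) = 6382221.277 m.
X = (N+h)·cosφ·cosλ = 5137351.012 m; Y = (N+h)·cosφ·sinλ = 2560739.437 m; Z = (N(1−e²)+h)·sinφ = -2771603.838 m.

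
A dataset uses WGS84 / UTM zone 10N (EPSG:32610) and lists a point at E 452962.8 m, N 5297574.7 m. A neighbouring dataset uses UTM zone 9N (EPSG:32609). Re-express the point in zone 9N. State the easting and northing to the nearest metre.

UTM 10N → geographic: φ = 47.82980006°, λ = -123.62850024°.
UTM 9N (λ₀ = -129°) forward: E = 901947.804 m, N = 5311367.419 m.

E 901948 m, N 5311367 m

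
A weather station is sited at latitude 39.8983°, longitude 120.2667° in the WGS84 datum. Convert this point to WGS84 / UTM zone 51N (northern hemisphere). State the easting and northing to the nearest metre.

E 266325 m, N 4420046 m

Zone 51 central meridian λ₀ = 6×51 − 183 = 123°; Δλ = -2.7333°.
Transverse Mercator on WGS84 with k₀ = 0.9996 gives E = 266324.693 m, N = 4420046.254 m.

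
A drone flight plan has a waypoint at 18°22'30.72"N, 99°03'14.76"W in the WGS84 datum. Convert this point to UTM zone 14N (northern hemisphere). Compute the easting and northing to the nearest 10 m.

Zone 14 central meridian λ₀ = 6×14 − 183 = -99°; Δλ = -0.0541°.
Transverse Mercator on WGS84 with k₀ = 0.9996 gives E = 494285.066 m, N = 2031697.871 m.

E 494290 m, N 2031700 m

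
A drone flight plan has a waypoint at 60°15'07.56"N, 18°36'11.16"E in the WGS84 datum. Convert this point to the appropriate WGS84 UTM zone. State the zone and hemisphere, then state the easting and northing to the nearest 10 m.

Longitude 18.6031° lies in the 6° band [18°, 24°), giving zone 34; latitude is north of the equator, so 34N.
Zone 34 central meridian λ₀ = 6×34 − 183 = 21°; Δλ = -2.3969°.
Transverse Mercator on WGS84 with k₀ = 0.9996 gives E = 367344.581 m, N = 6681897.134 m.

Zone 34N: E 367340 m, N 6681900 m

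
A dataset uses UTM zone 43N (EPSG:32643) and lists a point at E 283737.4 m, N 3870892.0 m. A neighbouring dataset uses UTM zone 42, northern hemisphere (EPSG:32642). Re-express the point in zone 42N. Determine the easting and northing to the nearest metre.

E 831628 m, N 3874356 m

UTM 43N → geographic: φ = 34.95750005°, λ = 72.63149959°.
UTM 42N (λ₀ = 69°) forward: E = 831628.429 m, N = 3874356.426 m.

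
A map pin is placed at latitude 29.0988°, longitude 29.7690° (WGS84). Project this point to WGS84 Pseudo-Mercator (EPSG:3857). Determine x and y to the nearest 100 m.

Web Mercator is spherical with R = a = 6378137 m.
x = R·λ = 6378137 × 0.519567065 = 3313869.921 m.
y = R·ln tan(π/4 + φ/2) = 6378137 × 0.531225196 = 3388227.081 m.

x 3313900 m, y 3388200 m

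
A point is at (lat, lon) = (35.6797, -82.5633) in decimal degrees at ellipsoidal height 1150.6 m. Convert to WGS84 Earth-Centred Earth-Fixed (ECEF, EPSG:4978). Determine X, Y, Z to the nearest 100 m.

X 671500 m, Y -5144100 m, Z 3700100 m

WGS84: a = 6378137 m, e² = 0.006694380; N(φ) = a/√(1−e²sin²φ) = 6385411.973 m.
X = (N+h)·cosφ·cosλ = 671453.493 m; Y = (N+h)·cosφ·sinλ = -5144105.455 m; Z = (N(1−e²)+h)·sinφ = 3700052.697 m.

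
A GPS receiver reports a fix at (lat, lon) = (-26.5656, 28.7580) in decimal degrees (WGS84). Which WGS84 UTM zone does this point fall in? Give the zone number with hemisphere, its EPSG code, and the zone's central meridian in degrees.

UTM zone = ⌊(λ + 180)/6⌋ + 1; 28.7580° ∈ [24°, 30°) → zone 35.
Hemisphere: S (φ < 0).
Central meridian λ₀ = 6×35 − 183 = 27°.
EPSG code: 32735.

Zone 35S (EPSG:32735), central meridian 27°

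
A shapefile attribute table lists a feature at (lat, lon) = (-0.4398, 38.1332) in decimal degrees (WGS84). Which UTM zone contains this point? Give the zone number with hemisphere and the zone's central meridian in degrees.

UTM zone = ⌊(λ + 180)/6⌋ + 1; 38.1332° ∈ [36°, 42°) → zone 37.
Hemisphere: S (φ < 0).
Central meridian λ₀ = 6×37 − 183 = 39°.

Zone 37S, central meridian 39°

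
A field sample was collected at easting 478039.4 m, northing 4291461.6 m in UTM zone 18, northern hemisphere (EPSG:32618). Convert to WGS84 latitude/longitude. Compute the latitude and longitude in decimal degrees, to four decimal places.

Zone 18N: λ₀ = -75°, k₀ = 0.9996, false easting 500000 m.
Meridian distance M = (N − FN)/k₀ = 4293178.9 m.
Inverse transverse Mercator on WGS84 gives φ = 38.77159977°, λ = -75.25279985°.

lat 38.7716°, lon -75.2528°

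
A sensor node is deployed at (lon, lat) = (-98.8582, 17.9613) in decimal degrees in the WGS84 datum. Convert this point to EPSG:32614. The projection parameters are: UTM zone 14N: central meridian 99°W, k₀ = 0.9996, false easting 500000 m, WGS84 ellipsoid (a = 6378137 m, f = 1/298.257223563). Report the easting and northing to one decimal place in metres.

Zone 14 central meridian λ₀ = 6×14 − 183 = -99°; Δλ = +0.1418°.
Transverse Mercator on WGS84 with k₀ = 0.9996 gives E = 515014.603 m, N = 1985909.662 m.

E 515014.6 m, N 1985909.7 m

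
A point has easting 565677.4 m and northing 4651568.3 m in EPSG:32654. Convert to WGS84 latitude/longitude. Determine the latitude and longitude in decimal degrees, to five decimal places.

Zone 54N: λ₀ = 141°, k₀ = 0.9996, false easting 500000 m.
Meridian distance M = (N − FN)/k₀ = 4653429.7 m.
Inverse transverse Mercator on WGS84 gives φ = 42.01339999°, λ = 141.79320029°.

lat 42.01340°, lon 141.79320°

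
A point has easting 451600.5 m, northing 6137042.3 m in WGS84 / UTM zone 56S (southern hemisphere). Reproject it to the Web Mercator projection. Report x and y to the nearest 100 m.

x 16972900 m, y -4151400 m

Unproject from UTM 56S (λ₀ = 153°) → φ = -34.90790038°, λ = 152.47019971°.
Web Mercator (R = 6378137 m): x = 16972904.993 m, y = -4151372.206 m.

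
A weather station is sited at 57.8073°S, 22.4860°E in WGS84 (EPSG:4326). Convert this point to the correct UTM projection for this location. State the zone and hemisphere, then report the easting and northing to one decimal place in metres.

Longitude 22.4860° lies in the 6° band [18°, 24°), giving zone 34; latitude is south of the equator, so 34S.
Zone 34 central meridian λ₀ = 6×34 − 183 = 21°; Δλ = +1.4860°.
Transverse Mercator on WGS84 with k₀ = 0.9996 gives E = 588303.375 m, N = 3591774.262 m.

Zone 34S: E 588303.4 m, N 3591774.3 m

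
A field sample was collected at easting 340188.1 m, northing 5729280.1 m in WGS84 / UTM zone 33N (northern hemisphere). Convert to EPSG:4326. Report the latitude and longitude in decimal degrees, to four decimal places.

lat 51.6917°, lon 12.6878°

Zone 33N: λ₀ = 15°, k₀ = 0.9996, false easting 500000 m.
Meridian distance M = (N − FN)/k₀ = 5731572.7 m.
Inverse transverse Mercator on WGS84 gives φ = 51.69170038°, λ = 12.68779993°.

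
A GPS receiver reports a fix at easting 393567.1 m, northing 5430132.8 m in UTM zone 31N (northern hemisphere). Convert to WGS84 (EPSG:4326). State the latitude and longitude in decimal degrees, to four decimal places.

Zone 31N: λ₀ = 3°, k₀ = 0.9996, false easting 500000 m.
Meridian distance M = (N − FN)/k₀ = 5432305.7 m.
Inverse transverse Mercator on WGS84 gives φ = 49.01489983°, λ = 1.54440015°.

lat 49.0149°, lon 1.5444°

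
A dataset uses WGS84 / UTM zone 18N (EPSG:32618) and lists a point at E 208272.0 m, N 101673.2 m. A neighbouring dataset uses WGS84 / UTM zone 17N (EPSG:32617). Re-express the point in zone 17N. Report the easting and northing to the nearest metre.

E 876158 m, N 101744 m

UTM 18N → geographic: φ = 0.91889985°, λ = -77.62110043°.
UTM 17N (λ₀ = -81°) forward: E = 876158.351 m, N = 101744.165 m.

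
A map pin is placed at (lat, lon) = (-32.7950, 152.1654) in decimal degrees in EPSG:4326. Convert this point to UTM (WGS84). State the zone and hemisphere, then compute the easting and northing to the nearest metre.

Zone 56S: E 421854 m, N 6371131 m

Longitude 152.1654° lies in the 6° band [150°, 156°), giving zone 56; latitude is south of the equator, so 56S.
Zone 56 central meridian λ₀ = 6×56 − 183 = 153°; Δλ = -0.8346°.
Transverse Mercator on WGS84 with k₀ = 0.9996 gives E = 421854.195 m, N = 6371130.714 m.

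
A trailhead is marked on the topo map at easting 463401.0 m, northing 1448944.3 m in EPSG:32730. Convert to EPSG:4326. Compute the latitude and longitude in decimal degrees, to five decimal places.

lat -77.03430°, lon -4.46140°

Zone 30S: λ₀ = -3°, k₀ = 0.9996, false easting 500000 m, false northing 10000000 m.
Meridian distance M = (N − FN)/k₀ = -8554477.5 m.
Inverse transverse Mercator on WGS84 gives φ = -77.03430036°, λ = -4.46139923°.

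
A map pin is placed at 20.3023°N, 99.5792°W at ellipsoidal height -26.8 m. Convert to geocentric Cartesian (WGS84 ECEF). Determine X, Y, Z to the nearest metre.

WGS84: a = 6378137 m, e² = 0.006694380; N(φ) = a/√(1−e²sin²φ) = 6380708.751 m.
X = (N+h)·cosφ·cosλ = -995849.123 m; Y = (N+h)·cosφ·sinλ = -5900840.375 m; Z = (N(1−e²)+h)·sinφ = 2199105.350 m.

X -995849 m, Y -5900840 m, Z 2199105 m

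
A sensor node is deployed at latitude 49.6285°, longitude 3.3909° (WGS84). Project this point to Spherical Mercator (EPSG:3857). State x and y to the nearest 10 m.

x 377470 m, y 6382190 m

Web Mercator is spherical with R = a = 6378137 m.
x = R·λ = 6378137 × 0.059182370 = 377473.261 m.
y = R·ln tan(π/4 + φ/2) = 6378137 × 1.000634737 = 6382185.439 m.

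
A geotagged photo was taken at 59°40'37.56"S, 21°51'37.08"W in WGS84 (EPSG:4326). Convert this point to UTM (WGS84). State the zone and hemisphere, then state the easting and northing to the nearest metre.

Longitude -21.8603° lies in the 6° band [-24°, -18°), giving zone 27; latitude is south of the equator, so 27S.
Zone 27 central meridian λ₀ = 6×27 − 183 = -21°; Δλ = -0.8603°.
Transverse Mercator on WGS84 with k₀ = 0.9996 gives E = 451548.515 m, N = 3384234.563 m.

Zone 27S: E 451549 m, N 3384235 m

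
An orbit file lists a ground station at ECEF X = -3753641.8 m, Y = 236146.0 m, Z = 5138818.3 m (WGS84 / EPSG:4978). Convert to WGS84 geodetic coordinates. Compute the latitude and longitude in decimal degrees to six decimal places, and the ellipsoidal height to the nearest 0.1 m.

lat 53.983000°, lon 176.400200°, h 3940.1 m

λ = atan2(Y, X) = 176.40019955°; p = √(X²+Y²) = 3761062.6 m.
Bowring's method on WGS84 (a = 6378137 m, b = 6356752.314 m) gives φ = 53.98300000°, h = 3940.066 m.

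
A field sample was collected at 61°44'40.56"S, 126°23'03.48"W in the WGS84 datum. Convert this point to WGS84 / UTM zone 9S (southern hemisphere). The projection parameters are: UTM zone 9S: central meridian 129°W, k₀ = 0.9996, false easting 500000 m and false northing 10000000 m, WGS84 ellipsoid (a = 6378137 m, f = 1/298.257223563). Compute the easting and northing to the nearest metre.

E 638122 m, N 3151493 m

Zone 9 central meridian λ₀ = 6×9 − 183 = -129°; Δλ = +2.6157°.
Transverse Mercator on WGS84 with k₀ = 0.9996 gives E = 638122.268 m, N = 3151493.287 m.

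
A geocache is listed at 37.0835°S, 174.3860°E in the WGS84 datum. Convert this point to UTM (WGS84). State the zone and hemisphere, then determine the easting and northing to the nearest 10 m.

Zone 60S: E 267650 m, N 5892670 m

Longitude 174.3860° lies in the 6° band [174°, 180°), giving zone 60; latitude is south of the equator, so 60S.
Zone 60 central meridian λ₀ = 6×60 − 183 = 177°; Δλ = -2.6140°.
Transverse Mercator on WGS84 with k₀ = 0.9996 gives E = 267648.944 m, N = 5892667.422 m.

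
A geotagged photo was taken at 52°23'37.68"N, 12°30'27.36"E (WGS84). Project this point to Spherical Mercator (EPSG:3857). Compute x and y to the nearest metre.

Web Mercator is spherical with R = a = 6378137 m.
x = R·λ = 6378137 × 0.218298802 = 1392339.663 m.
y = R·ln tan(π/4 + φ/2) = 6378137 × 1.077374970 = 6871645.158 m.

x 1392340 m, y 6871645 m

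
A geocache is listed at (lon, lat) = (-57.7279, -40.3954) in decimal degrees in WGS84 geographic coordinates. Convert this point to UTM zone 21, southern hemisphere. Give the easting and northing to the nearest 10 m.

Zone 21 central meridian λ₀ = 6×21 − 183 = -57°; Δλ = -0.7279°.
Transverse Mercator on WGS84 with k₀ = 0.9996 gives E = 438226.264 m, N = 5528101.444 m.

E 438230 m, N 5528100 m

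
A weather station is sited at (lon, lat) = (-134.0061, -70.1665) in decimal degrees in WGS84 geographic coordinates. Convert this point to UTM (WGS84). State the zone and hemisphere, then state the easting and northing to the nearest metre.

Zone 8S: E 537634 m, N 2215252 m

Longitude -134.0061° lies in the 6° band [-138°, -132°), giving zone 8; latitude is south of the equator, so 8S.
Zone 8 central meridian λ₀ = 6×8 − 183 = -135°; Δλ = +0.9939°.
Transverse Mercator on WGS84 with k₀ = 0.9996 gives E = 537634.141 m, N = 2215251.979 m.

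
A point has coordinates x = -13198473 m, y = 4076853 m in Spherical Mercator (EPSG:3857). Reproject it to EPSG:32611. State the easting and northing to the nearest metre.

E 356178 m, N 3802859 m

Web Mercator inverse (R = 6378137 m) → φ = 34.35709840°, λ = -118.56390023°.
UTM 11N forward: E = 356177.812 m, N = 3802859.378 m.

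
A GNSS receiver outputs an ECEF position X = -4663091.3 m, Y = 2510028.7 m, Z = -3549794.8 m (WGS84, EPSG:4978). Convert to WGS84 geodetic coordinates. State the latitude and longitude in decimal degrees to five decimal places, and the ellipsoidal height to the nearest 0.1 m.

lat -34.01260°, lon 151.70750°, h 3914.4 m

λ = atan2(Y, X) = 151.70749965°; p = √(X²+Y²) = 5295721.3 m.
Bowring's method on WGS84 (a = 6378137 m, b = 6356752.314 m) gives φ = -34.01260029°, h = 3914.390 m.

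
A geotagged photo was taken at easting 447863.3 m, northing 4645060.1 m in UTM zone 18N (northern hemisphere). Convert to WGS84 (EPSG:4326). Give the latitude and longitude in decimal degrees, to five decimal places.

lat 41.95580°, lon -75.62910°

Zone 18N: λ₀ = -75°, k₀ = 0.9996, false easting 500000 m.
Meridian distance M = (N − FN)/k₀ = 4646918.9 m.
Inverse transverse Mercator on WGS84 gives φ = 41.95579972°, λ = -75.62909978°.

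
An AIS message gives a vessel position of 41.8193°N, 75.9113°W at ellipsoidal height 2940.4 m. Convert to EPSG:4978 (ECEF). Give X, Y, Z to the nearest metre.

X 1159329 m, Y -4619338 m, Z 4232628 m

WGS84: a = 6378137 m, e² = 0.006694380; N(φ) = a/√(1−e²sin²φ) = 6387649.939 m.
X = (N+h)·cosφ·cosλ = 1159329.021 m; Y = (N+h)·cosφ·sinλ = -4619337.930 m; Z = (N(1−e²)+h)·sinφ = 4232627.912 m.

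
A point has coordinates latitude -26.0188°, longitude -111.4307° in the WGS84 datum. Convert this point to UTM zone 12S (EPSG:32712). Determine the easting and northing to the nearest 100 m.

E 456900 m, N 7122200 m

Zone 12 central meridian λ₀ = 6×12 − 183 = -111°; Δλ = -0.4307°.
Transverse Mercator on WGS84 with k₀ = 0.9996 gives E = 456903.160 m, N = 7122163.120 m.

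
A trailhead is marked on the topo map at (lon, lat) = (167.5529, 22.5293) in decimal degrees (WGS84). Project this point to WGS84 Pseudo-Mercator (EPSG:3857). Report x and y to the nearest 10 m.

x 18651900 m, y 2575190 m

Web Mercator is spherical with R = a = 6378137 m.
x = R·λ = 6378137 × 2.924349776 = 18651903.509 m.
y = R·ln tan(π/4 + φ/2) = 6378137 × 0.403753293 = 2575193.818 m.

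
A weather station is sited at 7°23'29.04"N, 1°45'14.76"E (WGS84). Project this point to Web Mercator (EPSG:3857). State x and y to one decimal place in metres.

Web Mercator is spherical with R = a = 6378137 m.
x = R·λ = 6378137 × 0.030614820 = 195265.519 m.
y = R·ln tan(π/4 + φ/2) = 6378137 × 0.129363579 = 825098.631 m.

x 195265.5 m, y 825098.6 m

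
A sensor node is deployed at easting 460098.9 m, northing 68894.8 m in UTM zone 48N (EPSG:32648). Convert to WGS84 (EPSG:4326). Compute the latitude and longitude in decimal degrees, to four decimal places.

lat 0.6233°, lon 104.6414°

Zone 48N: λ₀ = 105°, k₀ = 0.9996, false easting 500000 m.
Meridian distance M = (N − FN)/k₀ = 68922.4 m.
Inverse transverse Mercator on WGS84 gives φ = 0.62330033°, λ = 104.64140017°.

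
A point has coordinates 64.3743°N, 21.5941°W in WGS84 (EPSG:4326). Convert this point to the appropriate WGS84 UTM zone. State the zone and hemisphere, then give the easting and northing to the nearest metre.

Longitude -21.5941° lies in the 6° band [-24°, -18°), giving zone 27; latitude is north of the equator, so 27N.
Zone 27 central meridian λ₀ = 6×27 − 183 = -21°; Δλ = -0.5941°.
Transverse Mercator on WGS84 with k₀ = 0.9996 gives E = 471330.942 m, N = 7138858.539 m.

Zone 27N: E 471331 m, N 7138859 m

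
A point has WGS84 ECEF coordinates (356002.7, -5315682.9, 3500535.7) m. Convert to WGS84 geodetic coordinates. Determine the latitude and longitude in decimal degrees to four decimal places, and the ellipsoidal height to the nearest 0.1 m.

lat 33.4840°, lon -86.1685°, h 3047.6 m

λ = atan2(Y, X) = -86.16850019°; p = √(X²+Y²) = 5327590.7 m.
Bowring's method on WGS84 (a = 6378137 m, b = 6356752.314 m) gives φ = 33.48399984°, h = 3047.626 m.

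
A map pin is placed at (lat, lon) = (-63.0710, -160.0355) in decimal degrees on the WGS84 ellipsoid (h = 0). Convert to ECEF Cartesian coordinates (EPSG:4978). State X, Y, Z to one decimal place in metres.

X -2722231.3 m, Y -988901.5 m, Z -5663566.6 m

WGS84: a = 6378137 m, e² = 0.006694380; N(φ) = a/√(1−e²sin²φ) = 6395175.096 m.
X = (N+h)·cosφ·cosλ = -2722231.317 m; Y = (N+h)·cosφ·sinλ = -988901.487 m; Z = (N(1−e²)+h)·sinφ = -5663566.553 m.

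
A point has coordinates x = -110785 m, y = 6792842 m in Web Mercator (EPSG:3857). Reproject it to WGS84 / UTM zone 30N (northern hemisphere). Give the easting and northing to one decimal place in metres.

E 637747.5 m, N 5758454.3 m

Web Mercator inverse (R = 6378137 m) → φ = 51.95970014°, λ = -0.99519859°.
UTM 30N forward: E = 637747.524 m, N = 5758454.303 m.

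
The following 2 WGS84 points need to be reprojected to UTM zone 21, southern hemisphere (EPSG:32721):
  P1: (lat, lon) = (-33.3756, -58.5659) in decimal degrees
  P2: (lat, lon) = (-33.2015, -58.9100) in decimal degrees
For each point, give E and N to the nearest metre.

P1: E 354336 m, N 6305978 m; P2: E 321969 m, N 6324749 m

UTM zone 21S: λ₀ = -57°, k₀ = 0.9996.
P1 (-33.3756°, -58.5659°) → (354335.872, 6305977.554) m.
P2 (-33.2015°, -58.9100°) → (321969.131, 6324749.117) m.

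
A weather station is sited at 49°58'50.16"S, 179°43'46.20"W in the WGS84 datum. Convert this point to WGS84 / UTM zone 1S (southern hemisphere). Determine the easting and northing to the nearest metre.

E 304319 m, N 4459956 m

Zone 1 central meridian λ₀ = 6×1 − 183 = -177°; Δλ = -2.7295°.
Transverse Mercator on WGS84 with k₀ = 0.9996 gives E = 304318.759 m, N = 4459955.512 m.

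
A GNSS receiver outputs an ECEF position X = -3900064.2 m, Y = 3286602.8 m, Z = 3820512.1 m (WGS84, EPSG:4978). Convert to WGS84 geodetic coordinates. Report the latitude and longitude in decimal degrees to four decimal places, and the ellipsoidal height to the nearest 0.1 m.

λ = atan2(Y, X) = 139.87900022°; p = √(X²+Y²) = 5100221.4 m.
Bowring's method on WGS84 (a = 6378137 m, b = 6356752.314 m) gives φ = 37.02119997°, h = 2059.806 m.

lat 37.0212°, lon 139.8790°, h 2059.8 m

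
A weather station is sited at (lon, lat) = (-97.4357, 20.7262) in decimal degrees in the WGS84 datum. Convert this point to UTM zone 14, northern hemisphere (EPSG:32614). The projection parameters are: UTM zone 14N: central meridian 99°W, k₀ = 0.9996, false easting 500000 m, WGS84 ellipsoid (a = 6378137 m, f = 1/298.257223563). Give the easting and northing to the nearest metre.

E 662886 m, N 2292633 m

Zone 14 central meridian λ₀ = 6×14 − 183 = -99°; Δλ = +1.5643°.
Transverse Mercator on WGS84 with k₀ = 0.9996 gives E = 662885.746 m, N = 2292632.990 m.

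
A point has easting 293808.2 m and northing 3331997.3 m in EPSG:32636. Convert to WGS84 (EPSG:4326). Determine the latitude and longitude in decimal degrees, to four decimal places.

lat 30.1018°, lon 30.8602°

Zone 36N: λ₀ = 33°, k₀ = 0.9996, false easting 500000 m.
Meridian distance M = (N − FN)/k₀ = 3333330.6 m.
Inverse transverse Mercator on WGS84 gives φ = 30.10179972°, λ = 30.86019987°.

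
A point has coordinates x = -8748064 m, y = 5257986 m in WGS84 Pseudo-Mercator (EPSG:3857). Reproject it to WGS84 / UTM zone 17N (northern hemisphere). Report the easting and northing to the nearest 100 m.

E 698000 m, N 4724100 m

Web Mercator inverse (R = 6378137 m) → φ = 42.64429703°, λ = -78.58519598°.
UTM 17N forward: E = 697963.169 m, N = 4724142.796 m.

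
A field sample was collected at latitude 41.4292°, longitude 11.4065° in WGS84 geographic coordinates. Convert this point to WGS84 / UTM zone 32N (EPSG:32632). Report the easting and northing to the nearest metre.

Zone 32 central meridian λ₀ = 6×32 − 183 = 9°; Δλ = +2.4065°.
Transverse Mercator on WGS84 with k₀ = 0.9996 gives E = 701079.219 m, N = 4589199.195 m.

E 701079 m, N 4589199 m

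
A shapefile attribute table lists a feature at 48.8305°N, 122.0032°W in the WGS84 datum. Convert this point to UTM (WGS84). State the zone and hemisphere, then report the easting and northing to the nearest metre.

Longitude -122.0032° lies in the 6° band [-126°, -120°), giving zone 10; latitude is north of the equator, so 10N.
Zone 10 central meridian λ₀ = 6×10 − 183 = -123°; Δλ = +0.9968°.
Transverse Mercator on WGS84 with k₀ = 0.9996 gives E = 573155.061 m, N = 5409092.598 m.

Zone 10N: E 573155 m, N 5409093 m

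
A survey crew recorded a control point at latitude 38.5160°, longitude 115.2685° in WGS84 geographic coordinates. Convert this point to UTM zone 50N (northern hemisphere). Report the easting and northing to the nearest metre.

Zone 50 central meridian λ₀ = 6×50 − 183 = 117°; Δλ = -1.7315°.
Transverse Mercator on WGS84 with k₀ = 0.9996 gives E = 349045.077 m, N = 4264489.484 m.

E 349045 m, N 4264489 m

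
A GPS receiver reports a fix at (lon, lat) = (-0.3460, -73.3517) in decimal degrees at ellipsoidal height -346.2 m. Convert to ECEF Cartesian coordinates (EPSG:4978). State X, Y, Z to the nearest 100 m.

X 1832800 m, Y -11100 m, Z -6088300 m

WGS84: a = 6378137 m, e² = 0.006694380; N(φ) = a/√(1−e²sin²φ) = 6397824.302 m.
X = (N+h)·cosφ·cosλ = 1832819.273 m; Y = (N+h)·cosφ·sinλ = -11068.235 m; Z = (N(1−e²)+h)·sinφ = -6088270.664 m.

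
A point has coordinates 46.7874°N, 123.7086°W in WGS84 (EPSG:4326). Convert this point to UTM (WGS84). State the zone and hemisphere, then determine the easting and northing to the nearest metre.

Zone 10N: E 445915 m, N 5181783 m

Longitude -123.7086° lies in the 6° band [-126°, -120°), giving zone 10; latitude is north of the equator, so 10N.
Zone 10 central meridian λ₀ = 6×10 − 183 = -123°; Δλ = -0.7086°.
Transverse Mercator on WGS84 with k₀ = 0.9996 gives E = 445915.044 m, N = 5181782.840 m.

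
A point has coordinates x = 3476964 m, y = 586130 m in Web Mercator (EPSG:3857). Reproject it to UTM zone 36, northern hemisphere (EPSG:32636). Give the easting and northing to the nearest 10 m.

E 304290 m, N 581450 m

Web Mercator inverse (R = 6378137 m) → φ = 5.25790007°, λ = 31.23409904°.
UTM 36N forward: E = 304290.078 m, N = 581448.738 m.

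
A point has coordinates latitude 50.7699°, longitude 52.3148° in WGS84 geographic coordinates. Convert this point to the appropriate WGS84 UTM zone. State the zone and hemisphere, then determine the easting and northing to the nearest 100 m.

Zone 39N: E 592700 m, N 5625100 m

Longitude 52.3148° lies in the 6° band [48°, 54°), giving zone 39; latitude is north of the equator, so 39N.
Zone 39 central meridian λ₀ = 6×39 − 183 = 51°; Δλ = +1.3148°.
Transverse Mercator on WGS84 with k₀ = 0.9996 gives E = 592712.943 m, N = 5625061.480 m.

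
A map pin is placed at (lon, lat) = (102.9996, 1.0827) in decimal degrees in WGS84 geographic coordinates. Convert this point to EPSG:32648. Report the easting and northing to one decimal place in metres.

Zone 48 central meridian λ₀ = 6×48 − 183 = 105°; Δλ = -2.0004°.
Transverse Mercator on WGS84 with k₀ = 0.9996 gives E = 277399.539 m, N = 119744.473 m.

E 277399.5 m, N 119744.5 m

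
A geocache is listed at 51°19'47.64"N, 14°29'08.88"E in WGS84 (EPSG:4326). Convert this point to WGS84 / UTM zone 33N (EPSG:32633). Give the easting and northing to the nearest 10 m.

E 464180 m, N 5686640 m

Zone 33 central meridian λ₀ = 6×33 − 183 = 15°; Δλ = -0.5142°.
Transverse Mercator on WGS84 with k₀ = 0.9996 gives E = 464175.366 m, N = 5686637.566 m.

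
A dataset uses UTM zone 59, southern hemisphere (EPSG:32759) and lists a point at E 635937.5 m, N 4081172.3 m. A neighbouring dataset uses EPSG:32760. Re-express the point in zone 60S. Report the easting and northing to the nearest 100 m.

UTM 59S → geographic: φ = -53.40100033°, λ = 173.04469984°.
UTM 60S (λ₀ = 177°) forward: E = 237084.576 m, N = 4075829.410 m.

E 237100 m, N 4075800 m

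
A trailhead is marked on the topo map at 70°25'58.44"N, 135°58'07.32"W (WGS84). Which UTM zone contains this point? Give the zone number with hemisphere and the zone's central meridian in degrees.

Zone 8N, central meridian -135°

UTM zone = ⌊(λ + 180)/6⌋ + 1; -135.9687° ∈ [-138°, -132°) → zone 8.
Hemisphere: N (φ ≥ 0).
Central meridian λ₀ = 6×8 − 183 = -135°.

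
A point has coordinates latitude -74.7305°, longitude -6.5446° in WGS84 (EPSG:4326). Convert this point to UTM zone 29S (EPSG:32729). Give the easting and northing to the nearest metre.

Zone 29 central meridian λ₀ = 6×29 − 183 = -9°; Δλ = +2.4554°.
Transverse Mercator on WGS84 with k₀ = 0.9996 gives E = 572162.464 m, N = 1704970.022 m.

E 572162 m, N 1704970 m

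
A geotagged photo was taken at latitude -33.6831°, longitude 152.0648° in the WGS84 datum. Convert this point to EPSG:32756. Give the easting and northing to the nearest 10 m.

E 413320 m, N 6272590 m

Zone 56 central meridian λ₀ = 6×56 − 183 = 153°; Δλ = -0.9352°.
Transverse Mercator on WGS84 with k₀ = 0.9996 gives E = 413315.429 m, N = 6272587.991 m.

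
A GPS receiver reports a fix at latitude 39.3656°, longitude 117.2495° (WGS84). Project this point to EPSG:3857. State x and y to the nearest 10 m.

x 13052150 m, y 4774180 m

Web Mercator is spherical with R = a = 6378137 m.
x = R·λ = 6378137 × 2.046389821 = 13052154.636 m.
y = R·ln tan(π/4 + φ/2) = 6378137 × 0.748522141 = 4774176.761 m.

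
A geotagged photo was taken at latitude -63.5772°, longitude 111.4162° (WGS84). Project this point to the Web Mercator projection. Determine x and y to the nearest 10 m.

x 12402790 m, y -9243200 m

Web Mercator is spherical with R = a = 6378137 m.
x = R·λ = 6378137 × 1.944579530 = 12402794.650 m.
y = R·ln tan(π/4 + φ/2) = 6378137 × -1.449200911 = -9243201.950 m.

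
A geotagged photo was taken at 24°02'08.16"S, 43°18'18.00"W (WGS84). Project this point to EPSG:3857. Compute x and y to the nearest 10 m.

Web Mercator is spherical with R = a = 6378137 m.
x = R·λ = 6378137 × -0.755814833 = -4820690.549 m.
y = R·ln tan(π/4 + φ/2) = 6378137 × -0.432374959 = -2757746.725 m.

x -4820690 m, y -2757750 m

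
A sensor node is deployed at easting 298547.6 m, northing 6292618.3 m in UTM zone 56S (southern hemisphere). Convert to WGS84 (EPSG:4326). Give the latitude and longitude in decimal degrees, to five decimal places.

Zone 56S: λ₀ = 153°, k₀ = 0.9996, false easting 500000 m, false northing 10000000 m.
Meridian distance M = (N − FN)/k₀ = -3708865.2 m.
Inverse transverse Mercator on WGS84 gives φ = -33.48699976°, λ = 150.83170019°.

lat -33.48700°, lon 150.83170°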